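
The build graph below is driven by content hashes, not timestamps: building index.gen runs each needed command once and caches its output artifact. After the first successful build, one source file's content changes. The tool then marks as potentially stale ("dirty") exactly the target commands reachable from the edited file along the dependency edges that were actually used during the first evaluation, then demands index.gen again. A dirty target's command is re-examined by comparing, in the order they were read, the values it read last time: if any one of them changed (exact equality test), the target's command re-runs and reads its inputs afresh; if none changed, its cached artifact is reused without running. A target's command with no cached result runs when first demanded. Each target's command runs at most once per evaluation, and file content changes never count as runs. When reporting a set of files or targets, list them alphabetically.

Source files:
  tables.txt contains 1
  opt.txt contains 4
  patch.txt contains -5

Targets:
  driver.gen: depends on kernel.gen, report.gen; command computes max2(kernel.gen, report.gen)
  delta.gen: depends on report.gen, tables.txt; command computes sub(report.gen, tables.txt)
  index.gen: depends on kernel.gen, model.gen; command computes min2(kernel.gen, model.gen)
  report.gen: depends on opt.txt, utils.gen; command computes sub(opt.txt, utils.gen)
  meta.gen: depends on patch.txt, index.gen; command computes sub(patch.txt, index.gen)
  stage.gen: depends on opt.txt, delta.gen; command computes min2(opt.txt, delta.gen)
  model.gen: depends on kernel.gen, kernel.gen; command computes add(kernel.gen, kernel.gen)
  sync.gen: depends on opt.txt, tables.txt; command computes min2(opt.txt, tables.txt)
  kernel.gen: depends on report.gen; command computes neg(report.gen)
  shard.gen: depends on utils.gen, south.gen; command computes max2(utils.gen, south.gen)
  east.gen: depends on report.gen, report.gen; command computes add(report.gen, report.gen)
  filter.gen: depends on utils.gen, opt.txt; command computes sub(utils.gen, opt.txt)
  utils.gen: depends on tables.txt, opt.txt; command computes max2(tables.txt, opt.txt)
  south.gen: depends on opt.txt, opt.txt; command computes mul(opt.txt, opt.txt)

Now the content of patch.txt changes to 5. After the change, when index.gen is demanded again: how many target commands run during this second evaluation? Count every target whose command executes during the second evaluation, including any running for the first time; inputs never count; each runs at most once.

Run set: none (0 run).
The important point: nothing the output needs ever reads patch.txt, so the edit is invisible to it.

Initial pass — values computed on the first demand:
  utils.gen = max2(1, 4) = 4
  report.gen = sub(4, 4) = 0
  kernel.gen = neg(0) = 0
  model.gen = add(0, 0) = 0
  index.gen = min2(0, 0) = 0

Second demand — change propagation:
  no demanded computation ever read patch.txt, so the edit dirties nothing and nothing runs.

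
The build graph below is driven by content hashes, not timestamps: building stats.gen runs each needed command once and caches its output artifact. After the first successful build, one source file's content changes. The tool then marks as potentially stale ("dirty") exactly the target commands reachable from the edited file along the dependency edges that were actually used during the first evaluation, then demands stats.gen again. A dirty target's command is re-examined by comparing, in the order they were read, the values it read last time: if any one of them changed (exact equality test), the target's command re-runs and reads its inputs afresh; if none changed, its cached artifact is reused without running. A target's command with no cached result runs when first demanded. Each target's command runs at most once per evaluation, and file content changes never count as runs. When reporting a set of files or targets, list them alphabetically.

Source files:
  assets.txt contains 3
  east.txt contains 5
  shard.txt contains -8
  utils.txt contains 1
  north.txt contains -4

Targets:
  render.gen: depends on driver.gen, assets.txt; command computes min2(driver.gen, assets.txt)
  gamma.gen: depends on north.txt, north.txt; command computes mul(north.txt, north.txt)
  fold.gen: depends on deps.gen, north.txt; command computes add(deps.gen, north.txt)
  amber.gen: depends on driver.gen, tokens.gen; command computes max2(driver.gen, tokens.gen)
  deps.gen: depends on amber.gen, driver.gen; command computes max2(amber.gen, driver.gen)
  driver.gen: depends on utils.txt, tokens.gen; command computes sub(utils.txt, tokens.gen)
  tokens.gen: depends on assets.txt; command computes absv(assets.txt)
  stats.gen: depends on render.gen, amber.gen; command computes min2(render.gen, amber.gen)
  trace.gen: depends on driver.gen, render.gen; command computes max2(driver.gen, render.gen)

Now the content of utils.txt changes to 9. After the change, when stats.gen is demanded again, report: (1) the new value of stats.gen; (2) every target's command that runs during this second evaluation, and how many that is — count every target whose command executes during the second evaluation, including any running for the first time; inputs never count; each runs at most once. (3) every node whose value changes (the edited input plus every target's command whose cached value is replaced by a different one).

Initial pass — values computed on the first demand:
  tokens.gen = absv(3) = 3
  driver.gen = sub(1, 3) = -2
  amber.gen = max2(-2, 3) = 3
  render.gen = min2(-2, 3) = -2
  stats.gen = min2(-2, 3) = -2

Second demand — change propagation:
  driver.gen: re-runs because utils.txt 1->9; new result 6.
  amber.gen: re-runs because driver.gen -2->6; new result 6.
  render.gen: re-runs because driver.gen -2->6; new result 3.
  stats.gen: re-runs because render.gen -2->3; amber.gen 3->6; new result 3.

stats.gen now evaluates to 3.
Run set: amber.gen, driver.gen, render.gen, stats.gen (4 run).
Changed values: amber.gen, driver.gen, render.gen, stats.gen, utils.txt.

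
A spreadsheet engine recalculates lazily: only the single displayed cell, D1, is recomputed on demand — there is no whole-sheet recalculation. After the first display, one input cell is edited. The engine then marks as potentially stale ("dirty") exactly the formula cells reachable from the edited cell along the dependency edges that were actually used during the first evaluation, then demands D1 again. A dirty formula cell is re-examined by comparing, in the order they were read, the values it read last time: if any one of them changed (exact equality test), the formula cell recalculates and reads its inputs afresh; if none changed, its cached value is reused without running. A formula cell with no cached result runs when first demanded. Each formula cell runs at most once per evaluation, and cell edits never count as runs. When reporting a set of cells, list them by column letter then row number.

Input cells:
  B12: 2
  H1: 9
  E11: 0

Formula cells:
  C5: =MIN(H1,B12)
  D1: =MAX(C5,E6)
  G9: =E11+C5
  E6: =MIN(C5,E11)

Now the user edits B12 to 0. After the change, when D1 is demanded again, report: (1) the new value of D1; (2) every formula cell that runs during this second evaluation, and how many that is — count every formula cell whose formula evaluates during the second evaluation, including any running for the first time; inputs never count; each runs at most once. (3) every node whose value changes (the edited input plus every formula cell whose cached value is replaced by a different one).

New value of D1: 0.
Formula cells that run: C5, D1, E6 — 3 in total.
Values that change: B12, C5, D1.

First evaluation (everything demanded from the output):
  C5 = MIN(9, 2) = 2
  E6 = MIN(2, 0) = 0
  D1 = MAX(2, 0) = 2

Propagation after the edit:
  C5: runs — B12 2->0; result 0.
  E6: runs — C5 2->0; result 0 (same value as before).
  D1: runs — C5 2->0; result 0.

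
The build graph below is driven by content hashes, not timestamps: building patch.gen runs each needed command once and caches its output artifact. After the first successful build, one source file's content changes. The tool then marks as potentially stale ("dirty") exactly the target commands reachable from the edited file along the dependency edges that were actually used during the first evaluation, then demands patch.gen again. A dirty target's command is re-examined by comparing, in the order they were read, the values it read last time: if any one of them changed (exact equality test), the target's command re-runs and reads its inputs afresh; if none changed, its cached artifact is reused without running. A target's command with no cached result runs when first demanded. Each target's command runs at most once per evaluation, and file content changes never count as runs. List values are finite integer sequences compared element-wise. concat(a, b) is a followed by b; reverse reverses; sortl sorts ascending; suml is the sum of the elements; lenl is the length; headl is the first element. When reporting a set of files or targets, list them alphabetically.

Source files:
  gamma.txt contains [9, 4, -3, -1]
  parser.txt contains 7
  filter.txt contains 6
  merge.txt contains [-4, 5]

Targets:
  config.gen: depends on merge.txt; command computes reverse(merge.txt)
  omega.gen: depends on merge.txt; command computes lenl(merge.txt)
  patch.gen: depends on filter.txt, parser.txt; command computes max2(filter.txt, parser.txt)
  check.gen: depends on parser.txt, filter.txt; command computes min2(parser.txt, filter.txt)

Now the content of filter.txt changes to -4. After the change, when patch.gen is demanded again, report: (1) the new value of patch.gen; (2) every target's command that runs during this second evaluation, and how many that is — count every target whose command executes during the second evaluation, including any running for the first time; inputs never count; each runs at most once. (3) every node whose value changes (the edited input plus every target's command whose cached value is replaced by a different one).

patch.gen now evaluates to 7.
Run set: patch.gen (1 run).
Changed values: filter.txt.

Initial pass — values computed on the first demand:
  patch.gen = max2(6, 7) = 7

Second demand — change propagation:
  patch.gen: re-runs because filter.txt 6->-4; new result 7 (unchanged).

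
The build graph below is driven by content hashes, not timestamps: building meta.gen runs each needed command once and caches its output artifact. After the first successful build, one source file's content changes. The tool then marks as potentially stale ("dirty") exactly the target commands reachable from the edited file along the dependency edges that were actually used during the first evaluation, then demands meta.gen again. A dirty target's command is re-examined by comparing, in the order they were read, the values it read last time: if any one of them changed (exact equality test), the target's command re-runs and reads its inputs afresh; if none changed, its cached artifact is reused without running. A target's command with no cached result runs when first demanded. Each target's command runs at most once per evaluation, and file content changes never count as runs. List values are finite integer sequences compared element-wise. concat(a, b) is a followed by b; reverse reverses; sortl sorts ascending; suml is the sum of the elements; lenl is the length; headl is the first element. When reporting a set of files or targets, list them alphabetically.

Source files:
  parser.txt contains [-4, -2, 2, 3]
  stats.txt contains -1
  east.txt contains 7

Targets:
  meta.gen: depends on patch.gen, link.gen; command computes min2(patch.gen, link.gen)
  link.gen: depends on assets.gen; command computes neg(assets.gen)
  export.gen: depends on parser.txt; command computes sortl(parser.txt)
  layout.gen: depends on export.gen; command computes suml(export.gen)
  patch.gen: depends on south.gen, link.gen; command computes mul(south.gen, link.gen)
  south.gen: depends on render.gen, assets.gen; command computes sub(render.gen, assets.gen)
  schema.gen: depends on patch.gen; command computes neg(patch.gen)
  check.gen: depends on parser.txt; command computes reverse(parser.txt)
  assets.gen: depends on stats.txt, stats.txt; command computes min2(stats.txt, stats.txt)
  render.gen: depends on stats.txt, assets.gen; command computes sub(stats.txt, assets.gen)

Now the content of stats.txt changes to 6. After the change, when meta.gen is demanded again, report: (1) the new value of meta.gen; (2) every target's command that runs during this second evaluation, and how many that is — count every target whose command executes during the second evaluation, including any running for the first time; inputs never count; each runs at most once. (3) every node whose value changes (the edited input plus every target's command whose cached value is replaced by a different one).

meta.gen now evaluates to -6.
Run set: assets.gen, link.gen, meta.gen, patch.gen, render.gen, south.gen (6 run).
Changed values: assets.gen, link.gen, meta.gen, patch.gen, south.gen, stats.txt.

Initial pass — values computed on the first demand:
  assets.gen = min2(-1, -1) = -1
  link.gen = neg(-1) = 1
  render.gen = sub(-1, -1) = 0
  south.gen = sub(0, -1) = 1
  patch.gen = mul(1, 1) = 1
  meta.gen = min2(1, 1) = 1

Second demand — change propagation:
  assets.gen: re-runs because stats.txt -1->6; stats.txt -1->6; new result 6.
  link.gen: re-runs because assets.gen -1->6; new result -6.
  render.gen: re-runs because stats.txt -1->6; assets.gen -1->6; new result 0 (unchanged).
  south.gen: re-runs because assets.gen -1->6; new result -6.
  patch.gen: re-runs because south.gen 1->-6; link.gen 1->-6; new result 36.
  meta.gen: re-runs because patch.gen 1->36; link.gen 1->-6; new result -6.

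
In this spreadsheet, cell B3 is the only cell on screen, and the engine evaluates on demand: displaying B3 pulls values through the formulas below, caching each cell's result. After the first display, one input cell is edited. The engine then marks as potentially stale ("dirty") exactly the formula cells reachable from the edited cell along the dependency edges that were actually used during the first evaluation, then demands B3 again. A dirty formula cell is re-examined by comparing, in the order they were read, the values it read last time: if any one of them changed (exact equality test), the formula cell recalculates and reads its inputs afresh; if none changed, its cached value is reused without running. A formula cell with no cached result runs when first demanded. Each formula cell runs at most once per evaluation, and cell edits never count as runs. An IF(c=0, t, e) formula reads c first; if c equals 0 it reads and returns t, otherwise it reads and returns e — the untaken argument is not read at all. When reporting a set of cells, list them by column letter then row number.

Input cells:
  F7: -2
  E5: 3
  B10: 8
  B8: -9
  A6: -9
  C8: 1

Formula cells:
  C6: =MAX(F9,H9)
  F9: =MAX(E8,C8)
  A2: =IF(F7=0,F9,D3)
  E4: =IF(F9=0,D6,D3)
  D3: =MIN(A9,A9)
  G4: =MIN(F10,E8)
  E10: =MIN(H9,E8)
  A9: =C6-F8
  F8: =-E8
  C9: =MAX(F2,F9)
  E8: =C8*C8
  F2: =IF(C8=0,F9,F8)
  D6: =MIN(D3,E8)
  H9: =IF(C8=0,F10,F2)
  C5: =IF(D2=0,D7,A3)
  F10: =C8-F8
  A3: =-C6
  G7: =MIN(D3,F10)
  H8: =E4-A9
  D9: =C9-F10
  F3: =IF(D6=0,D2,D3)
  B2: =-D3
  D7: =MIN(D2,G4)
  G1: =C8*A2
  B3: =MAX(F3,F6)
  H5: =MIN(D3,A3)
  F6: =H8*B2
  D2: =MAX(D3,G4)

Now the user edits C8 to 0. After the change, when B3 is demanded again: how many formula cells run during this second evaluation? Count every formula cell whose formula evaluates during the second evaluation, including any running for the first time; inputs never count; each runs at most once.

Run set: A9, B2, B3, C6, D2, D3, D6, E4, E8, F3, F6, F8, F9, F10, G4, H8, H9 (17 run).
The important point: the flipped condition redirects demand; F2 is left stale, never re-checked.

Initial pass — values computed on the first demand:
  E8 = 1 * 1 = 1
  F8 = -(1) = -1
  F9 = MAX(1, 1) = 1
  F2 = IF(C8=0: C8=1 -> else branch F8) = -1
  H9 = IF(C8=0: C8=1 -> else branch F2) = -1
  C6 = MAX(1, -1) = 1
  A9 = 1 - -1 = 2
  D3 = MIN(2, 2) = 2
  B2 = -(2) = -2
  D6 = MIN(2, 1) = 1
  E4 = IF(F9=0: F9=1 -> else branch D3) = 2
  F3 = IF(D6=0: D6=1 -> else branch D3) = 2
  H8 = 2 - 2 = 0
  F6 = 0 * -2 = 0
  B3 = MAX(2, 0) = 2

Second demand — change propagation:
  E8: re-runs because C8 1->0; C8 1->0; new result 0.
  F8: re-runs because E8 1->0; new result 0.
  F9: re-runs because E8 1->0; C8 1->0; new result 0.
  F2: dirty yet unreached — the second evaluation never asks for it.
  F10: newly demanded (no cache) — executes and yields 0.
  G4: newly demanded (no cache) — executes and yields 0.
  H9: re-runs because C8 1->0; new result 0.
  C6: re-runs because F9 1->0; H9 -1->0; new result 0.
  A9: re-runs because C6 1->0; F8 -1->0; new result 0.
  D3: re-runs because A9 2->0; A9 2->0; new result 0.
  B2: re-runs because D3 2->0; new result 0.
  D2: newly demanded (no cache) — executes and yields 0.
  D6: re-runs because D3 2->0; E8 1->0; new result 0.
  E4: re-runs because F9 1->0; D3 2->0; new result 0.
  F3: re-runs because D6 1->0; D3 2->0; new result 0.
  H8: re-runs because E4 2->0; A9 2->0; new result 0 (unchanged).
  F6: re-runs because B2 -2->0; new result 0 (unchanged).
  B3: re-runs because F3 2->0; new result 0.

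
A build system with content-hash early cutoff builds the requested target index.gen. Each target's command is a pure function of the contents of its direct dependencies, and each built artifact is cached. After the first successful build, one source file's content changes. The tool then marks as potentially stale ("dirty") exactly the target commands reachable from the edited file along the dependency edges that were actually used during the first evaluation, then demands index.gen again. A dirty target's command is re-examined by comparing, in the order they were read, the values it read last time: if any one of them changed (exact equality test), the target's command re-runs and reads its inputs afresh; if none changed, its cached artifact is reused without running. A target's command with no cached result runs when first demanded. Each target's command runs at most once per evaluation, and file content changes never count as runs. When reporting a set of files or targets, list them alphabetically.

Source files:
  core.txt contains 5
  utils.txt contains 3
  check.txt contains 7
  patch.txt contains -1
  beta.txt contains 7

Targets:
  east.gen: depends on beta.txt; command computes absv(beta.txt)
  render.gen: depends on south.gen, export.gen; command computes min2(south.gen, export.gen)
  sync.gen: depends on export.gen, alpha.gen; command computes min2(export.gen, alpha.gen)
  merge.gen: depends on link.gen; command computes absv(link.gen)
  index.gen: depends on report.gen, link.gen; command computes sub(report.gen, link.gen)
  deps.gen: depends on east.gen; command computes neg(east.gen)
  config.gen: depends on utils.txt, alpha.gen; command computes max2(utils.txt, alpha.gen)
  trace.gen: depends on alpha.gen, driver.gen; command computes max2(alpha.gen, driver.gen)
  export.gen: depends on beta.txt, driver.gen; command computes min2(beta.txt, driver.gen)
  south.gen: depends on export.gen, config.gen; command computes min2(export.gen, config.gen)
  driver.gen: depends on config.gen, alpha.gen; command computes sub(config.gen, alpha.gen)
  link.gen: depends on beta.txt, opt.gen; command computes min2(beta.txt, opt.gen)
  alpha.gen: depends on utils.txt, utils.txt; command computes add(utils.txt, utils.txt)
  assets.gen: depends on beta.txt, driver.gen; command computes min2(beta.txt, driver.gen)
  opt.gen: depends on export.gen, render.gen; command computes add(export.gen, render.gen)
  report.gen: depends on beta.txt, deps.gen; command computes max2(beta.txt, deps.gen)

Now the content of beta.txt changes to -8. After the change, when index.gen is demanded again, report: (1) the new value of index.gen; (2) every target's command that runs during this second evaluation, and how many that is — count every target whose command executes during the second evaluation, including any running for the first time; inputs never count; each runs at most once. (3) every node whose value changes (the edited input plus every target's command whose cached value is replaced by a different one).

First evaluation (everything demanded from the output):
  alpha.gen = add(3, 3) = 6
  config.gen = max2(3, 6) = 6
  driver.gen = sub(6, 6) = 0
  east.gen = absv(7) = 7
  deps.gen = neg(7) = -7
  export.gen = min2(7, 0) = 0
  report.gen = max2(7, -7) = 7
  south.gen = min2(0, 6) = 0
  render.gen = min2(0, 0) = 0
  opt.gen = add(0, 0) = 0
  link.gen = min2(7, 0) = 0
  index.gen = sub(7, 0) = 7

Propagation after the edit:
  east.gen: runs — beta.txt 7->-8; result 8.
  deps.gen: runs — east.gen 7->8; result -8.
  export.gen: runs — beta.txt 7->-8; result -8.
  report.gen: runs — beta.txt 7->-8; deps.gen -7->-8; result -8.
  south.gen: runs — export.gen 0->-8; result -8.
  render.gen: runs — south.gen 0->-8; export.gen 0->-8; result -8.
  opt.gen: runs — export.gen 0->-8; render.gen 0->-8; result -16.
  link.gen: runs — beta.txt 7->-8; opt.gen 0->-16; result -16.
  index.gen: runs — report.gen 7->-8; link.gen 0->-16; result 8.

New value of index.gen: 8.
Target commands that run: deps.gen, east.gen, export.gen, index.gen, link.gen, opt.gen, render.gen, report.gen, south.gen — 9 in total.
Values that change: beta.txt, deps.gen, east.gen, export.gen, index.gen, link.gen, opt.gen, render.gen, report.gen, south.gen.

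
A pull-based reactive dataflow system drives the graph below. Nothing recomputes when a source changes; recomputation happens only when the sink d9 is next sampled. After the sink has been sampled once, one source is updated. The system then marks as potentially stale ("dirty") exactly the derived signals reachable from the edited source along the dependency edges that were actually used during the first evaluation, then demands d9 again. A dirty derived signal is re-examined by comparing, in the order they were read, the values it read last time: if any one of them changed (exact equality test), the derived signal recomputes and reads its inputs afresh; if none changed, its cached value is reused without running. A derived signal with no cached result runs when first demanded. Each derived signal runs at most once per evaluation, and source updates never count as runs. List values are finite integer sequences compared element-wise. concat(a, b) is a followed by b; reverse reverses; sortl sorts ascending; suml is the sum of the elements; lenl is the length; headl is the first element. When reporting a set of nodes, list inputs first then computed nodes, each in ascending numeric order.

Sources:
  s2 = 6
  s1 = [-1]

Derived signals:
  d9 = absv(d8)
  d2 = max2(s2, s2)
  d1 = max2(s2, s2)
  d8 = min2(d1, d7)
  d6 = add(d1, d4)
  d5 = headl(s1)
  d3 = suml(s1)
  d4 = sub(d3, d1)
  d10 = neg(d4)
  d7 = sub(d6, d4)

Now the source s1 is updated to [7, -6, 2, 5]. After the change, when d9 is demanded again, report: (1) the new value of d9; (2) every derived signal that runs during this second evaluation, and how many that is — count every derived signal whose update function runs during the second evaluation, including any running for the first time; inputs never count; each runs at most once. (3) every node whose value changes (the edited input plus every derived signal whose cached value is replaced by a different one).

First evaluation (everything demanded from the output):
  d1 = max2(6, 6) = 6
  d3 = suml([-1]) = -1
  d4 = sub(-1, 6) = -7
  d6 = add(6, -7) = -1
  d7 = sub(-1, -7) = 6
  d8 = min2(6, 6) = 6
  d9 = absv(6) = 6

Propagation after the edit:
  d3: runs — s1 [-1]->[7, -6, 2, 5]; result 8.
  d4: runs — d3 -1->8; result 2.
  d6: runs — d4 -7->2; result 8.
  d7: runs — d6 -1->8; d4 -7->2; result 6 (same value as before).
  d8: checked — values it read are unchanged (d1 unchanged, d7 unchanged); reused cached 6 without running.
  d9: checked — values it read are unchanged (d8 unchanged); reused cached 6 without running.

Key observation: the change is absorbed at d7 — it re-runs but produces the same value, and the output's value is unchanged.

New value of d9: 6.
Derived signals that run: d3, d4, d6, d7 — 4 in total.
Values that change: s1, d3, d4, d6.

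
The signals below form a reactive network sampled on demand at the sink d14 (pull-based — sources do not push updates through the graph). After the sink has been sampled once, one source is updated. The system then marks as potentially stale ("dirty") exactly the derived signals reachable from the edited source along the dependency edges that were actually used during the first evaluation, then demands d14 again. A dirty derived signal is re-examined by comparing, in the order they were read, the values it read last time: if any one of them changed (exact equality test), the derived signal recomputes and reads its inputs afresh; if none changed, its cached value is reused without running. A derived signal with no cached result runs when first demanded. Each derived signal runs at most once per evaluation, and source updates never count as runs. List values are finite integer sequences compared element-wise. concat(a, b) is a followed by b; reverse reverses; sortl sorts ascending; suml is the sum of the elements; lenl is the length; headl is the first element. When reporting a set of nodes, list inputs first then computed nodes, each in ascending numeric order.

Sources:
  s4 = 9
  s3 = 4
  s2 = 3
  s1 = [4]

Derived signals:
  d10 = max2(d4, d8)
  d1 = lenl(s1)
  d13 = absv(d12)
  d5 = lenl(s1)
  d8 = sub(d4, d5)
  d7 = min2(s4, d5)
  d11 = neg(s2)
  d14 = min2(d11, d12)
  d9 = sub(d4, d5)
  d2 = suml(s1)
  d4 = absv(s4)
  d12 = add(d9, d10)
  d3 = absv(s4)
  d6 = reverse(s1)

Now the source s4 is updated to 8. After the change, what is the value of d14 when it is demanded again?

d14 now evaluates to -3.

Initial pass — values computed on the first demand:
  d4 = absv(9) = 9
  d5 = lenl([4]) = 1
  d8 = sub(9, 1) = 8
  d9 = sub(9, 1) = 8
  d10 = max2(9, 8) = 9
  d11 = neg(3) = -3
  d12 = add(8, 9) = 17
  d14 = min2(-3, 17) = -3

Second demand — change propagation:
  d4: re-runs because s4 9->8; new result 8.
  d8: re-runs because d4 9->8; new result 7.
  d9: re-runs because d4 9->8; new result 7.
  d10: re-runs because d4 9->8; d8 8->7; new result 8.
  d12: re-runs because d9 8->7; d10 9->8; new result 15.
  d14: re-runs because d12 17->15; new result -3 (unchanged).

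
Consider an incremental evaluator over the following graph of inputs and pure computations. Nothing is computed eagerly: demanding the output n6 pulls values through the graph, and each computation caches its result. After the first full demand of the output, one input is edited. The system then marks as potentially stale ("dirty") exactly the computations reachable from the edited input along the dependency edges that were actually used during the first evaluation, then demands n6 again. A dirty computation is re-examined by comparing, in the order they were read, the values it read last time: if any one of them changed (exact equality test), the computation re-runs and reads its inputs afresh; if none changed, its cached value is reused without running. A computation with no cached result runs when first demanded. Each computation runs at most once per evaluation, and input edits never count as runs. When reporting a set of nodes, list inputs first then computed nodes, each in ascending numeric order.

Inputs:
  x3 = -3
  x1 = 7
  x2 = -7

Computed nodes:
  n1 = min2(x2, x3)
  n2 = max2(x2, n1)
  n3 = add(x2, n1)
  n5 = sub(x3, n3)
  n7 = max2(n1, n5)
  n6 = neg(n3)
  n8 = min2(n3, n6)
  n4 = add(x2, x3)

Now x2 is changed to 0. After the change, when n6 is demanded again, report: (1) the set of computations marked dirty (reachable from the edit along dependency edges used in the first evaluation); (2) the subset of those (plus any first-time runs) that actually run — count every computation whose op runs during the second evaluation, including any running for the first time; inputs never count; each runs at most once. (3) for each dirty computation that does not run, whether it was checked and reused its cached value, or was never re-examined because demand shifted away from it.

Dirty set: n1, n3, n6.
Run set: n1, n3, n6 (3 run).
All dirty computations ended up running.

Initial pass — values computed on the first demand:
  n1 = min2(-7, -3) = -7
  n3 = add(-7, -7) = -14
  n6 = neg(-14) = 14

Second demand — change propagation:
  n1: re-runs because x2 -7->0; new result -3.
  n3: re-runs because x2 -7->0; n1 -7->-3; new result -3.
  n6: re-runs because n3 -14->-3; new result 3.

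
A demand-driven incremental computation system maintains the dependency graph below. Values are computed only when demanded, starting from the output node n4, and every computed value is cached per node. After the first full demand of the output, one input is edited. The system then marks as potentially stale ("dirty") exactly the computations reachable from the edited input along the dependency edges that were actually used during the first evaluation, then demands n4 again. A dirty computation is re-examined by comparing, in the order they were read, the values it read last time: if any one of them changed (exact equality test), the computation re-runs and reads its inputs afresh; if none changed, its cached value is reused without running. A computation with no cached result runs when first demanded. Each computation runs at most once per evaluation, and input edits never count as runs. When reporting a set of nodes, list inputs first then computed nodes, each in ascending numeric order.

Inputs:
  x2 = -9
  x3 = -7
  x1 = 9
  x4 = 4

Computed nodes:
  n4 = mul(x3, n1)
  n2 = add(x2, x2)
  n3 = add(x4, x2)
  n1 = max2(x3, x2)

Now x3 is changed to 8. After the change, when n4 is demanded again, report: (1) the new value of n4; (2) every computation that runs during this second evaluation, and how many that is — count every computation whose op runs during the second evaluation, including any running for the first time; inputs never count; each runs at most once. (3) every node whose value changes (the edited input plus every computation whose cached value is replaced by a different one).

First evaluation (everything demanded from the output):
  n1 = max2(-7, -9) = -7
  n4 = mul(-7, -7) = 49

Propagation after the edit:
  n1: runs — x3 -7->8; result 8.
  n4: runs — x3 -7->8; n1 -7->8; result 64.

New value of n4: 64.
Computations that run: n1, n4 — 2 in total.
Values that change: x3, n1, n4.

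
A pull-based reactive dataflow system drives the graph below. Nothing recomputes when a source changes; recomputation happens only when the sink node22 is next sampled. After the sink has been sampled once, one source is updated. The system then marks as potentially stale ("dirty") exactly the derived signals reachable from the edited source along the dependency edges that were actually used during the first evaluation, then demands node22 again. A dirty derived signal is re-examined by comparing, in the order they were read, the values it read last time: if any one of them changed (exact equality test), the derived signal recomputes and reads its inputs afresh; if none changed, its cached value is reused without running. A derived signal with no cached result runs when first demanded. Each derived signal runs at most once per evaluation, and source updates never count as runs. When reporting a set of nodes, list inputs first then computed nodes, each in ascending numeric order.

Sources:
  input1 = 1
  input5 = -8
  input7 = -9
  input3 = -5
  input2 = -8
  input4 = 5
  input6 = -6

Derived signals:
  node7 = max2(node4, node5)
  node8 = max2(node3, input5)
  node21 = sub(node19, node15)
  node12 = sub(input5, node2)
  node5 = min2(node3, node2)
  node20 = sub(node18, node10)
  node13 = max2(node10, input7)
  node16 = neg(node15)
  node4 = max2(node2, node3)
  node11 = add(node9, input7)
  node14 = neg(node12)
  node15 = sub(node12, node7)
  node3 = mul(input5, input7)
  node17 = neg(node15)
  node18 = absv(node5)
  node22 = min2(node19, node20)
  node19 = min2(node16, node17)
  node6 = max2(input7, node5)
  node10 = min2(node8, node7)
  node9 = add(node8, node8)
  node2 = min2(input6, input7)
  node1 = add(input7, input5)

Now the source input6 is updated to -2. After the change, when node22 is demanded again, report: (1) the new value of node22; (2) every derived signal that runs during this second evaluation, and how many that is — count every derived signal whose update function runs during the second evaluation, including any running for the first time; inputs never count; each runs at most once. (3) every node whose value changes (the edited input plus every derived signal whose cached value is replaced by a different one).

New value of node22: -63.
Derived signals that run: node2 — 1 in total.
Values that change: input6.
Key observation: the change is absorbed at node2 — it re-runs but produces the same value, and the output's value is unchanged.

First evaluation (everything demanded from the output):
  node2 = min2(-6, -9) = -9
  node3 = mul(-8, -9) = 72
  node4 = max2(-9, 72) = 72
  node5 = min2(72, -9) = -9
  node7 = max2(72, -9) = 72
  node8 = max2(72, -8) = 72
  node10 = min2(72, 72) = 72
  node12 = sub(-8, -9) = 1
  node15 = sub(1, 72) = -71
  node16 = neg(-71) = 71
  node17 = neg(-71) = 71
  node18 = absv(-9) = 9
  node19 = min2(71, 71) = 71
  node20 = sub(9, 72) = -63
  node22 = min2(71, -63) = -63

Propagation after the edit:
  node2: runs — input6 -6->-2; result -9 (same value as before).
  node4: checked — values it read are unchanged (node2 unchanged, node3 unchanged); reused cached 72 without running.
  node5: checked — values it read are unchanged (node3 unchanged, node2 unchanged); reused cached -9 without running.
  node7: checked — values it read are unchanged (node4 unchanged, node5 unchanged); reused cached 72 without running.
  node10: checked — values it read are unchanged (node8 unchanged, node7 unchanged); reused cached 72 without running.
  node12: checked — values it read are unchanged (input5 unchanged, node2 unchanged); reused cached 1 without running.
  node15: checked — values it read are unchanged (node12 unchanged, node7 unchanged); reused cached -71 without running.
  node16: checked — values it read are unchanged (node15 unchanged); reused cached 71 without running.
  node17: checked — values it read are unchanged (node15 unchanged); reused cached 71 without running.
  node18: checked — values it read are unchanged (node5 unchanged); reused cached 9 without running.
  node19: checked — values it read are unchanged (node16 unchanged, node17 unchanged); reused cached 71 without running.
  node20: checked — values it read are unchanged (node18 unchanged, node10 unchanged); reused cached -63 without running.
  node22: checked — values it read are unchanged (node19 unchanged, node20 unchanged); reused cached -63 without running.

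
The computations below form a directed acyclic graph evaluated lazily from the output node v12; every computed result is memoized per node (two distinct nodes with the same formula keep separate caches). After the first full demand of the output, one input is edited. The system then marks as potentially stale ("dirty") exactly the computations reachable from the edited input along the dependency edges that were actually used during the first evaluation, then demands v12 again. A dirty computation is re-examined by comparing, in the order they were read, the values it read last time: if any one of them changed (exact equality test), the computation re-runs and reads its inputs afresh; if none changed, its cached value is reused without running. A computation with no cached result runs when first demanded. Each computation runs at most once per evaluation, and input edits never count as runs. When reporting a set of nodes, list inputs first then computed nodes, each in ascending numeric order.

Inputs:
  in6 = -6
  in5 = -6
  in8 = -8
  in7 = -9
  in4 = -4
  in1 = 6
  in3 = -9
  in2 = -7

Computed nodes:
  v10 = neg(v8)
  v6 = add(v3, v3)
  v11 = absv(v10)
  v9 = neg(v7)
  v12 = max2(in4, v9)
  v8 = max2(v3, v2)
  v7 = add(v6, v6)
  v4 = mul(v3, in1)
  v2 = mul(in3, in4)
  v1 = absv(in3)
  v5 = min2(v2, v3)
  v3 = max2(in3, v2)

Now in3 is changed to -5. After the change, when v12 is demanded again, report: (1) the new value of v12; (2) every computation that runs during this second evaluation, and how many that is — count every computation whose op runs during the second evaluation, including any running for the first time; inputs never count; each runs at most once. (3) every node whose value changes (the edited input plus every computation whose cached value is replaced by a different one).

First demand of the output computes:
  v2 = mul(-9, -4) = 36
  v3 = max2(-9, 36) = 36
  v6 = add(36, 36) = 72
  v7 = add(72, 72) = 144
  v9 = neg(144) = -144
  v12 = max2(-4, -144) = -4

After the edit, cleaning proceeds:
  v2: a read changed (in3 -9->-5) — executes, giving 20.
  v3: a read changed (in3 -9->-5; v2 36->20) — executes, giving 20.
  v6: a read changed (v3 36->20; v3 36->20) — executes, giving 40.
  v7: a read changed (v6 72->40; v6 72->40) — executes, giving 80.
  v9: a read changed (v7 144->80) — executes, giving -80.
  v12: a read changed (v9 -144->-80) — executes, giving -4 — identical to its old value.

Demanding v12 again yields -4.
6 computations run: v2, v3, v6, v7, v9, v12.
The nodes whose values change: in3, v2, v3, v6, v7, v9.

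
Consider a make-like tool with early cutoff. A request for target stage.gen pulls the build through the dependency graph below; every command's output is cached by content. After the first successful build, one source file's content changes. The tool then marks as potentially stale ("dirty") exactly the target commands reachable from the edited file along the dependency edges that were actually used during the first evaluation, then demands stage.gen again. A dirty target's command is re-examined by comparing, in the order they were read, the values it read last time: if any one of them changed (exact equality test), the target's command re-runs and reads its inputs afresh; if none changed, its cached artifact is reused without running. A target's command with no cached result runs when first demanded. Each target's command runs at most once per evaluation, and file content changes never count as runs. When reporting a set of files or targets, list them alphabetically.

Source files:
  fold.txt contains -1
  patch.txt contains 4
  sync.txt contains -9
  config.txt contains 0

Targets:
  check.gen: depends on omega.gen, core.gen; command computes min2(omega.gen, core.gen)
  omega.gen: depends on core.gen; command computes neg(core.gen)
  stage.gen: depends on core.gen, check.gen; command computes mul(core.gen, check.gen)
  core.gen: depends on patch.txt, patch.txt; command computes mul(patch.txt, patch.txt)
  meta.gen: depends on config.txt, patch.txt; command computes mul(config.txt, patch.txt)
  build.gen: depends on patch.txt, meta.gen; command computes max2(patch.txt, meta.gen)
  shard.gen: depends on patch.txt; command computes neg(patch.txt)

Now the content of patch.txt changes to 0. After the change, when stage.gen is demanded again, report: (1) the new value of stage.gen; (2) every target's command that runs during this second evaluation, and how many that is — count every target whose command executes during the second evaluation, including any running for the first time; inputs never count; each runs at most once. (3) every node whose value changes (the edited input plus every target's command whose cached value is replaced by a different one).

Demanding stage.gen again yields 0.
4 target commands run: check.gen, core.gen, omega.gen, stage.gen.
The nodes whose values change: check.gen, core.gen, omega.gen, patch.txt, stage.gen.

First demand of the output computes:
  core.gen = mul(4, 4) = 16
  omega.gen = neg(16) = -16
  check.gen = min2(-16, 16) = -16
  stage.gen = mul(16, -16) = -256

After the edit, cleaning proceeds:
  core.gen: a read changed (patch.txt 4->0; patch.txt 4->0) — executes, giving 0.
  omega.gen: a read changed (core.gen 16->0) — executes, giving 0.
  check.gen: a read changed (omega.gen -16->0; core.gen 16->0) — executes, giving 0.
  stage.gen: a read changed (core.gen 16->0; check.gen -16->0) — executes, giving 0.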